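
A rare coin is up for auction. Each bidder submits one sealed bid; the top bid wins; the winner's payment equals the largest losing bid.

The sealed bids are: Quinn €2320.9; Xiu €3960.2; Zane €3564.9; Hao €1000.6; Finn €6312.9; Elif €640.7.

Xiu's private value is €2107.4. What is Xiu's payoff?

Highest bid: Finn at €6312.9, so Finn wins.
Second-highest bid: Xiu at €3960.2 — that is the price the winner pays.
Xiu did not win, so Xiu pays nothing and receives nothing: payoff €0.

€0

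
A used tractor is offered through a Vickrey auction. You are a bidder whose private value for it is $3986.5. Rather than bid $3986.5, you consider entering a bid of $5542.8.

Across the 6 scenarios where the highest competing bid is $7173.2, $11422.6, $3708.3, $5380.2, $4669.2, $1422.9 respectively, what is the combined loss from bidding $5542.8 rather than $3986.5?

$2076.4

The deviation costs you only when the competing bid falls strictly between $3986.5 and $5542.8; elsewhere both bids give the same outcome.
$7173.2: outcomes coincide → loss $0.
$11422.6: outcomes coincide → loss $0.
$3708.3: outcomes coincide → loss $0.
$5380.2: truthful payoff $0, deviation payoff −$1393.7 → loss $1393.7.
$4669.2: truthful payoff $0, deviation payoff −$682.7 → loss $682.7.
$1422.9: outcomes coincide → loss $0.
Total loss = $1393.7 + $682.7 = $2076.4.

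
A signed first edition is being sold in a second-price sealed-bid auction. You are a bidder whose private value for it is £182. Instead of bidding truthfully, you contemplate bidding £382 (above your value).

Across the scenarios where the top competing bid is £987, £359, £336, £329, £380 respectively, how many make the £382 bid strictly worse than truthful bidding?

The deviation hurts exactly when the highest competing bid lies strictly between £182 and £382 — overbidding then wins at a price above your value.
£987: above both → same outcome either way.
£359: inside the interval → strictly worse (loss £177).
£336: inside the interval → strictly worse (loss £154).
£329: inside the interval → strictly worse (loss £147).
£380: inside the interval → strictly worse (loss £198).
Count: 4.

4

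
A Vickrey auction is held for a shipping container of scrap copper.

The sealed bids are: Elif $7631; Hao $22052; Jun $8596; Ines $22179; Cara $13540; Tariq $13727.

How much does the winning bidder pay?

$22052

Highest bid: Ines at $22179, so Ines wins.
Second-highest bid: Hao at $22052 — that is the price the winner pays.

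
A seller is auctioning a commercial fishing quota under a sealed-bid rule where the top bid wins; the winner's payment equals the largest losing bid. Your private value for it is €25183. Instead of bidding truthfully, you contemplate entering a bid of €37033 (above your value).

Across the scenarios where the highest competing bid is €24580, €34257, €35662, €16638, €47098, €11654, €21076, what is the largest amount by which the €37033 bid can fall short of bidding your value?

€10479

€24580: same outcome either way → loss €0.
€34257: truthful gives €0, deviation gives −€9074 → loss €9074.
€35662: truthful gives €0, deviation gives −€10479 → loss €10479.
€16638: same outcome either way → loss €0.
€47098: same outcome either way → loss €0.
€11654: same outcome either way → loss €0.
€21076: same outcome either way → loss €0.
Maximum loss: €10479.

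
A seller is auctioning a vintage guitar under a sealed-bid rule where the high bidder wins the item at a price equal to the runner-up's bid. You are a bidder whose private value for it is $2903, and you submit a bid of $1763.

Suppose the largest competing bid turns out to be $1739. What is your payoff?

Your bid $1763 exceeds the highest competing bid $1739, so you win.
In a second-price auction the winner pays the second-highest bid, $1739.
Payoff = value − price = $2903 − $1739 = $1164.

$1164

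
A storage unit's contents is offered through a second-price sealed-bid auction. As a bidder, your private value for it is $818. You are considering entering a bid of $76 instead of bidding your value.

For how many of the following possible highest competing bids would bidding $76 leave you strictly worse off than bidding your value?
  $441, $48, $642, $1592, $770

3

The deviation hurts exactly when the highest competing bid lies strictly between $76 and $818 — underbidding then forfeits a profitable win.
$441: inside the interval → strictly worse (loss $377).
$48: below both → same outcome either way.
$642: inside the interval → strictly worse (loss $176).
$1592: above both → same outcome either way.
$770: inside the interval → strictly worse (loss $48).
Count: 3.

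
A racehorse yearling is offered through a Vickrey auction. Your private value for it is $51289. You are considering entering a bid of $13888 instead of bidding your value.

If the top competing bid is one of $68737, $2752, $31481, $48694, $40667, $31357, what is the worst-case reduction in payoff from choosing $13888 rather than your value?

$19932

$68737: same outcome either way → loss $0.
$2752: same outcome either way → loss $0.
$31481: truthful gives $19808, deviation gives $0 → loss $19808.
$48694: truthful gives $2595, deviation gives $0 → loss $2595.
$40667: truthful gives $10622, deviation gives $0 → loss $10622.
$31357: truthful gives $19932, deviation gives $0 → loss $19932.
Maximum loss: $19932.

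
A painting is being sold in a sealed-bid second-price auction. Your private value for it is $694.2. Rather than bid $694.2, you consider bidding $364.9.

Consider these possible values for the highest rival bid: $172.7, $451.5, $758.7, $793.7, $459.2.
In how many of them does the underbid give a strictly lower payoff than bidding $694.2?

The deviation hurts exactly when the highest competing bid lies strictly between $364.9 and $694.2 — underbidding then forfeits a profitable win.
$172.7: below both → same outcome either way.
$451.5: inside the interval → strictly worse (loss $242.7).
$758.7: above both → same outcome either way.
$793.7: above both → same outcome either way.
$459.2: inside the interval → strictly worse (loss $235).
Count: 2.

2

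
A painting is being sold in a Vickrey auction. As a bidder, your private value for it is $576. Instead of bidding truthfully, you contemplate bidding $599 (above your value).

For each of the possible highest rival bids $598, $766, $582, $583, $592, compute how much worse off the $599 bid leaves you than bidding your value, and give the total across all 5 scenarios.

The deviation costs you only when the competing bid falls strictly between $576 and $599; elsewhere both bids give the same outcome.
$598: truthful payoff $0, deviation payoff −$22 → loss $22.
$766: outcomes coincide → loss $0.
$582: truthful payoff $0, deviation payoff −$6 → loss $6.
$583: truthful payoff $0, deviation payoff −$7 → loss $7.
$592: truthful payoff $0, deviation payoff −$16 → loss $16.
Total loss = $22 + $6 + $7 + $16 = $51.

$51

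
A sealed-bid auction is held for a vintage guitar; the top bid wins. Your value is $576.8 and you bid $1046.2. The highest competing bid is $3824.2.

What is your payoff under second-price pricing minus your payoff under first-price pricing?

Your bid $1046.2 is below $3824.2, so you lose under either rule.
Payoff is $0 in both cases; difference = $0.

$0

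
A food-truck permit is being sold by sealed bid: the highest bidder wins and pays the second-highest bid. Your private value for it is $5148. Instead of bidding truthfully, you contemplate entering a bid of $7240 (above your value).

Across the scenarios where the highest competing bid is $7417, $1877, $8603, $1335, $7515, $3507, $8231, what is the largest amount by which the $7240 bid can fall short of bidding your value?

$0

$7417: same outcome either way → loss $0.
$1877: same outcome either way → loss $0.
$8603: same outcome either way → loss $0.
$1335: same outcome either way → loss $0.
$7515: same outcome either way → loss $0.
$3507: same outcome either way → loss $0.
$8231: same outcome either way → loss $0.
Maximum loss: $0.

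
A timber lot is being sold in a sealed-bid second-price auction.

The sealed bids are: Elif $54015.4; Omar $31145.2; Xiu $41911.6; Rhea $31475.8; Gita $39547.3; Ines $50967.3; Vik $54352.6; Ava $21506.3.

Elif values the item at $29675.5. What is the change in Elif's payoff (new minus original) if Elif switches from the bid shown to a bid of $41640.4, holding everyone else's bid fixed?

The highest bid among the other bidders is $54352.6; Elif's bid doesn't change that.
Original bid $54015.4: Elif is not highest (top rival bid is $54352.6); payoff $0.
Alternative bid $41640.4: Elif is not highest (top rival bid is $54352.6); payoff $0.
Change in payoff = $0 − ($0) = $0.

$0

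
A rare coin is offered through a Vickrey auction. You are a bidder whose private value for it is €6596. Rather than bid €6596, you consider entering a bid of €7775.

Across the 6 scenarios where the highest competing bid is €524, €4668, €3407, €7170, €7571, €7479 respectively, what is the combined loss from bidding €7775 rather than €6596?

The deviation costs you only when the competing bid falls strictly between €6596 and €7775; elsewhere both bids give the same outcome.
€524: outcomes coincide → loss €0.
€4668: outcomes coincide → loss €0.
€3407: outcomes coincide → loss €0.
€7170: truthful payoff €0, deviation payoff −€574 → loss €574.
€7571: truthful payoff €0, deviation payoff −€975 → loss €975.
€7479: truthful payoff €0, deviation payoff −€883 → loss €883.
Total loss = €574 + €975 + €883 = €2432.

€2432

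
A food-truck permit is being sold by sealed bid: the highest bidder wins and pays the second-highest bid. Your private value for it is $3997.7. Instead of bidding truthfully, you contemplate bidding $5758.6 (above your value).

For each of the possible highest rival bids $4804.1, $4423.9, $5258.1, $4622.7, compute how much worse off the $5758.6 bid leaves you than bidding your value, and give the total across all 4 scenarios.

$3118

The deviation costs you only when the competing bid falls strictly between $3997.7 and $5758.6; elsewhere both bids give the same outcome.
$4804.1: truthful payoff $0, deviation payoff −$806.4 → loss $806.4.
$4423.9: truthful payoff $0, deviation payoff −$426.2 → loss $426.2.
$5258.1: truthful payoff $0, deviation payoff −$1260.4 → loss $1260.4.
$4622.7: truthful payoff $0, deviation payoff −$625 → loss $625.
Total loss = $806.4 + $426.2 + $1260.4 + $625 = $3118.
Truthful bidding weakly dominates here: raising your bid can only win items priced above your value, and lowering it can only forfeit items priced below.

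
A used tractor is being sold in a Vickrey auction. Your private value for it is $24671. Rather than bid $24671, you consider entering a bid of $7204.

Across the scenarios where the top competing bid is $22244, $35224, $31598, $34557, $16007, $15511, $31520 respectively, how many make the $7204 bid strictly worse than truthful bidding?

The deviation hurts exactly when the highest competing bid lies strictly between $7204 and $24671 — underbidding then forfeits a profitable win.
$22244: inside the interval → strictly worse (loss $2427).
$35224: above both → same outcome either way.
$31598: above both → same outcome either way.
$34557: above both → same outcome either way.
$16007: inside the interval → strictly worse (loss $8664).
$15511: inside the interval → strictly worse (loss $9160).
$31520: above both → same outcome either way.
Count: 3.

3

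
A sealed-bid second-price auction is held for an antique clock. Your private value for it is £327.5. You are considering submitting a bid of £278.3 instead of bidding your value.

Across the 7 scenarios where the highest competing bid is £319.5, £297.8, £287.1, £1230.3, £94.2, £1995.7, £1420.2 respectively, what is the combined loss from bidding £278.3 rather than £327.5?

£78.1

The deviation costs you only when the competing bid falls strictly between £278.3 and £327.5; elsewhere both bids give the same outcome.
£319.5: truthful payoff £8, deviation payoff £0 → loss £8.
£297.8: truthful payoff £29.7, deviation payoff £0 → loss £29.7.
£287.1: truthful payoff £40.4, deviation payoff £0 → loss £40.4.
£1230.3: outcomes coincide → loss £0.
£94.2: outcomes coincide → loss £0.
£1995.7: outcomes coincide → loss £0.
£1420.2: outcomes coincide → loss £0.
Total loss = £8 + £29.7 + £40.4 = £78.1.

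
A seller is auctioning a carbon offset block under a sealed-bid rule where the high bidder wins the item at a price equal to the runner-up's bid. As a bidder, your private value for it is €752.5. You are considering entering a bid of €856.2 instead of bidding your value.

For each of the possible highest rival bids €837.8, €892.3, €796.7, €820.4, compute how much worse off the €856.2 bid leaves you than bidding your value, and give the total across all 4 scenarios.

€197.4

The deviation costs you only when the competing bid falls strictly between €752.5 and €856.2; elsewhere both bids give the same outcome.
€837.8: truthful payoff €0, deviation payoff −€85.3 → loss €85.3.
€892.3: outcomes coincide → loss €0.
€796.7: truthful payoff €0, deviation payoff −€44.2 → loss €44.2.
€820.4: truthful payoff €0, deviation payoff −€67.9 → loss €67.9.
Total loss = €85.3 + €44.2 + €67.9 = €197.4.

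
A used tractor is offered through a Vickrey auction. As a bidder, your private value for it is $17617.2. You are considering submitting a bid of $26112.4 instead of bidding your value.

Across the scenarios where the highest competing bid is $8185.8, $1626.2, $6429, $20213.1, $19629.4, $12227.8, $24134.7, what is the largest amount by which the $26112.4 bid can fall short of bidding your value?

$6517.5

$8185.8: same outcome either way → loss $0.
$1626.2: same outcome either way → loss $0.
$6429: same outcome either way → loss $0.
$20213.1: truthful gives $0, deviation gives −$2595.9 → loss $2595.9.
$19629.4: truthful gives $0, deviation gives −$2012.2 → loss $2012.2.
$12227.8: same outcome either way → loss $0.
$24134.7: truthful gives $0, deviation gives −$6517.5 → loss $6517.5.
Maximum loss: $6517.5.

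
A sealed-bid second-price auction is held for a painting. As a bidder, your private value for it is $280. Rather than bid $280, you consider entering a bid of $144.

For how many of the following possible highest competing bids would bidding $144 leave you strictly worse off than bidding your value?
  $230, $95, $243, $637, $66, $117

The deviation hurts exactly when the highest competing bid lies strictly between $144 and $280 — underbidding then forfeits a profitable win.
$230: inside the interval → strictly worse (loss $50).
$95: below both → same outcome either way.
$243: inside the interval → strictly worse (loss $37).
$637: above both → same outcome either way.
$66: below both → same outcome either way.
$117: below both → same outcome either way.
Count: 2.

2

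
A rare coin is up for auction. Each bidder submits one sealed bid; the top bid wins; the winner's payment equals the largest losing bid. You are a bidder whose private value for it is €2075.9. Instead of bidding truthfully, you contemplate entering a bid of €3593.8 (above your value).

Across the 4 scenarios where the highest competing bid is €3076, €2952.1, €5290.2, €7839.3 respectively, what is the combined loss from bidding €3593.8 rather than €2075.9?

€1876.3

The deviation costs you only when the competing bid falls strictly between €2075.9 and €3593.8; elsewhere both bids give the same outcome.
€3076: truthful payoff €0, deviation payoff −€1000.1 → loss €1000.1.
€2952.1: truthful payoff €0, deviation payoff −€876.2 → loss €876.2.
€5290.2: outcomes coincide → loss €0.
€7839.3: outcomes coincide → loss €0.
Total loss = €1000.1 + €876.2 = €1876.3.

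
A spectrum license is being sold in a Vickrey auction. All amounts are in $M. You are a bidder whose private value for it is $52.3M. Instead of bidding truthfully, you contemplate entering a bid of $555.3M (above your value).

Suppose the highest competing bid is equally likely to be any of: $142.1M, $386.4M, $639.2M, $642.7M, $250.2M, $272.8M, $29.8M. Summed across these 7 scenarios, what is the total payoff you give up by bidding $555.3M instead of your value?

The deviation costs you only when the competing bid falls strictly between $52.3M and $555.3M; elsewhere both bids give the same outcome.
$142.1M: truthful payoff $0M, deviation payoff −$89.8M → loss $89.8M.
$386.4M: truthful payoff $0M, deviation payoff −$334.1M → loss $334.1M.
$639.2M: outcomes coincide → loss $0M.
$642.7M: outcomes coincide → loss $0M.
$250.2M: truthful payoff $0M, deviation payoff −$197.9M → loss $197.9M.
$272.8M: truthful payoff $0M, deviation payoff −$220.5M → loss $220.5M.
$29.8M: outcomes coincide → loss $0M.
Total loss = $89.8M + $334.1M + $197.9M + $220.5M = $842.3M.

$842.3M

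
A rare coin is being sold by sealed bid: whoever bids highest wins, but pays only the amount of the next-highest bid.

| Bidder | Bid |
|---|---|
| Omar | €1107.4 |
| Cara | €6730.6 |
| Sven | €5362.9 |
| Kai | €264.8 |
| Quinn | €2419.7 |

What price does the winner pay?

Highest bid: Cara at €6730.6, so Cara wins.
Second-highest bid: Sven at €5362.9 — that is the price the winner pays.

€5362.9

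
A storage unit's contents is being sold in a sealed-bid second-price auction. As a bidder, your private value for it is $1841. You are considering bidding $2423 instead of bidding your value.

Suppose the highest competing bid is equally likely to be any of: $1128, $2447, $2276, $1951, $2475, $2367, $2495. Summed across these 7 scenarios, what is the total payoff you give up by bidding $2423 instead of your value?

The deviation costs you only when the competing bid falls strictly between $1841 and $2423; elsewhere both bids give the same outcome.
$1128: outcomes coincide → loss $0.
$2447: outcomes coincide → loss $0.
$2276: truthful payoff $0, deviation payoff −$435 → loss $435.
$1951: truthful payoff $0, deviation payoff −$110 → loss $110.
$2475: outcomes coincide → loss $0.
$2367: truthful payoff $0, deviation payoff −$526 → loss $526.
$2495: outcomes coincide → loss $0.
Total loss = $435 + $110 + $526 = $1071.

$1071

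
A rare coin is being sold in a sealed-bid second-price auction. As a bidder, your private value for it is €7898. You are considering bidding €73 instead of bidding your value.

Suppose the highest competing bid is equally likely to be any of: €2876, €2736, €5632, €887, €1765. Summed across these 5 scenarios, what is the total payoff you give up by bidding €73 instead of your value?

The deviation costs you only when the competing bid falls strictly between €73 and €7898; elsewhere both bids give the same outcome.
€2876: truthful payoff €5022, deviation payoff €0 → loss €5022.
€2736: truthful payoff €5162, deviation payoff €0 → loss €5162.
€5632: truthful payoff €2266, deviation payoff €0 → loss €2266.
€887: truthful payoff €7011, deviation payoff €0 → loss €7011.
€1765: truthful payoff €6133, deviation payoff €0 → loss €6133.
Total loss = €5022 + €5162 + €2266 + €7011 + €6133 = €25594.

€25594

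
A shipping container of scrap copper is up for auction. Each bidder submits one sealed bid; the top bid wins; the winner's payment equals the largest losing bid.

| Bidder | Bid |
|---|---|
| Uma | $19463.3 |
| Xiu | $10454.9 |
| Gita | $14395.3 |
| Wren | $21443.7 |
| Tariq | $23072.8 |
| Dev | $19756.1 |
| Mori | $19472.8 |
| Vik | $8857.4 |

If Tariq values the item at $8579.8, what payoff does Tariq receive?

−$12863.9

Highest bid: Tariq at $23072.8, so Tariq wins.
Second-highest bid: Wren at $21443.7 — that is the price the winner pays.
Tariq's payoff = value − price = $8579.8 − $21443.7 = −$12863.9.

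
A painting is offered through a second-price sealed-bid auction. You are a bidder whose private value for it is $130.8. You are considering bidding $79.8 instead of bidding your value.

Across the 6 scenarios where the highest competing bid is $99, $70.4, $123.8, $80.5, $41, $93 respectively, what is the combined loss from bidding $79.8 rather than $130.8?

$126.9

The deviation costs you only when the competing bid falls strictly between $79.8 and $130.8; elsewhere both bids give the same outcome.
$99: truthful payoff $31.8, deviation payoff $0 → loss $31.8.
$70.4: outcomes coincide → loss $0.
$123.8: truthful payoff $7, deviation payoff $0 → loss $7.
$80.5: truthful payoff $50.3, deviation payoff $0 → loss $50.3.
$41: outcomes coincide → loss $0.
$93: truthful payoff $37.8, deviation payoff $0 → loss $37.8.
Total loss = $31.8 + $7 + $50.3 + $37.8 = $126.9.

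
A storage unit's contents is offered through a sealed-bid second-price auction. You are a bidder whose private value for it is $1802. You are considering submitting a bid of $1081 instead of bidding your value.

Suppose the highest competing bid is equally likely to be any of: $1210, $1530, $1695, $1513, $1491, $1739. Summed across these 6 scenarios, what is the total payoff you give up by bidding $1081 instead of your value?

$1634

The deviation costs you only when the competing bid falls strictly between $1081 and $1802; elsewhere both bids give the same outcome.
$1210: truthful payoff $592, deviation payoff $0 → loss $592.
$1530: truthful payoff $272, deviation payoff $0 → loss $272.
$1695: truthful payoff $107, deviation payoff $0 → loss $107.
$1513: truthful payoff $289, deviation payoff $0 → loss $289.
$1491: truthful payoff $311, deviation payoff $0 → loss $311.
$1739: truthful payoff $63, deviation payoff $0 → loss $63.
Total loss = $592 + $272 + $107 + $289 + $311 + $63 = $1634.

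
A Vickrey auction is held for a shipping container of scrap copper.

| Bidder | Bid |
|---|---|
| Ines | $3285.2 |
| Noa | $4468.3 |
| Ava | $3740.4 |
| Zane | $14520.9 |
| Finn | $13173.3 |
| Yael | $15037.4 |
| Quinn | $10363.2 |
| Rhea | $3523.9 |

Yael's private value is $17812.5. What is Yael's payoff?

$3291.6

Highest bid: Yael at $15037.4, so Yael wins.
Second-highest bid: Zane at $14520.9 — that is the price the winner pays.
Yael's payoff = value − price = $17812.5 − $14520.9 = $3291.6.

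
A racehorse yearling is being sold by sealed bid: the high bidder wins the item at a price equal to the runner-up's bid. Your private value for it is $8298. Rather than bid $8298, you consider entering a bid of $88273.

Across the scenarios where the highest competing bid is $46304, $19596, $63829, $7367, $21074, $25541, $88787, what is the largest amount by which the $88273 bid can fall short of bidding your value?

$55531

$46304: truthful gives $0, deviation gives −$38006 → loss $38006.
$19596: truthful gives $0, deviation gives −$11298 → loss $11298.
$63829: truthful gives $0, deviation gives −$55531 → loss $55531.
$7367: same outcome either way → loss $0.
$21074: truthful gives $0, deviation gives −$12776 → loss $12776.
$25541: truthful gives $0, deviation gives −$17243 → loss $17243.
$88787: same outcome either way → loss $0.
Maximum loss: $55531.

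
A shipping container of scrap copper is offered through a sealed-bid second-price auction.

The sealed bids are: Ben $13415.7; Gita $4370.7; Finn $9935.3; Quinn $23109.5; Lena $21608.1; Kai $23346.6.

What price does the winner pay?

$23109.5

Highest bid: Kai at $23346.6, so Kai wins.
Second-highest bid: Quinn at $23109.5 — that is the price the winner pays.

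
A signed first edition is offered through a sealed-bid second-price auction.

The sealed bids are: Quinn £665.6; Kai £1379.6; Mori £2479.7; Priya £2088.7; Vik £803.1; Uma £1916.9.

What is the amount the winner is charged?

Highest bid: Mori at £2479.7, so Mori wins.
Second-highest bid: Priya at £2088.7 — that is the price the winner pays.

£2088.7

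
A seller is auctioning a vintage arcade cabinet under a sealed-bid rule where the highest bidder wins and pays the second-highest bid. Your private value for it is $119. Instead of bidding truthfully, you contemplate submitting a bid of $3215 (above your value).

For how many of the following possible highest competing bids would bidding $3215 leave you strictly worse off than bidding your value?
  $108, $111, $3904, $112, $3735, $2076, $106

The deviation hurts exactly when the highest competing bid lies strictly between $119 and $3215 — overbidding then wins at a price above your value.
$108: below both → same outcome either way.
$111: below both → same outcome either way.
$3904: above both → same outcome either way.
$112: below both → same outcome either way.
$3735: above both → same outcome either way.
$2076: inside the interval → strictly worse (loss $1957).
$106: below both → same outcome either way.
Count: 1.

1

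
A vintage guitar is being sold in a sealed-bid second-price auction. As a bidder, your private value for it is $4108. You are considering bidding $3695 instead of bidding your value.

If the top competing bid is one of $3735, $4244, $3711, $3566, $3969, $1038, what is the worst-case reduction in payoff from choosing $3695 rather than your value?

$397

$3735: truthful gives $373, deviation gives $0 → loss $373.
$4244: same outcome either way → loss $0.
$3711: truthful gives $397, deviation gives $0 → loss $397.
$3566: same outcome either way → loss $0.
$3969: truthful gives $139, deviation gives $0 → loss $139.
$1038: same outcome either way → loss $0.
Maximum loss: $397.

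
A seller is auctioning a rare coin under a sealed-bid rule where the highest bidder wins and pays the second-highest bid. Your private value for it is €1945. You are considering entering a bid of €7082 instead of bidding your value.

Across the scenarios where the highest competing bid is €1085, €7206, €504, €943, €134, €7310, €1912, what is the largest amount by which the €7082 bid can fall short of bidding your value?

€0

€1085: same outcome either way → loss €0.
€7206: same outcome either way → loss €0.
€504: same outcome either way → loss €0.
€943: same outcome either way → loss €0.
€134: same outcome either way → loss €0.
€7310: same outcome either way → loss €0.
€1912: same outcome either way → loss €0.
Maximum loss: €0.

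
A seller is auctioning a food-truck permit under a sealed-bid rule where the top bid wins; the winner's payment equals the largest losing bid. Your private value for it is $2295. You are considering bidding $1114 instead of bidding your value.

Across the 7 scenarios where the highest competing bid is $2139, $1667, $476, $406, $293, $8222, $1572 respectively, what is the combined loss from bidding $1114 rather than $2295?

The deviation costs you only when the competing bid falls strictly between $1114 and $2295; elsewhere both bids give the same outcome.
$2139: truthful payoff $156, deviation payoff $0 → loss $156.
$1667: truthful payoff $628, deviation payoff $0 → loss $628.
$476: outcomes coincide → loss $0.
$406: outcomes coincide → loss $0.
$293: outcomes coincide → loss $0.
$8222: outcomes coincide → loss $0.
$1572: truthful payoff $723, deviation payoff $0 → loss $723.
Total loss = $156 + $628 + $723 = $1507.

$1507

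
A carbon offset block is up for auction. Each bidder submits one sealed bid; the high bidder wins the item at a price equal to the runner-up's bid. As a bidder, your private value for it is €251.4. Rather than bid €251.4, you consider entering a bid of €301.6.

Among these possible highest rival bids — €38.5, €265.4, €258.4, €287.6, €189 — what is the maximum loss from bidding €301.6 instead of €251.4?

€38.5: same outcome either way → loss €0.
€265.4: truthful gives €0, deviation gives −€14 → loss €14.
€258.4: truthful gives €0, deviation gives −€7 → loss €7.
€287.6: truthful gives €0, deviation gives −€36.2 → loss €36.2.
€189: same outcome either way → loss €0.
Maximum loss: €36.2.

€36.2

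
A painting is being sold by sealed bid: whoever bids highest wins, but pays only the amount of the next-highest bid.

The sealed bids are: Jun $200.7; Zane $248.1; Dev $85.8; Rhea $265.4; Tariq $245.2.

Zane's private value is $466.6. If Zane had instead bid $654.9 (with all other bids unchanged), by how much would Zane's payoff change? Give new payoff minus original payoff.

$201.2

The highest bid among the other bidders is $265.4; Zane's bid doesn't change that.
Original bid $248.1: Zane is not highest (top rival bid is $265.4); payoff $0.
Alternative bid $654.9: Zane is highest, pays the top rival bid $265.4; payoff $466.6 − $265.4 = $201.2.
Change in payoff = $201.2 − ($0) = $201.2.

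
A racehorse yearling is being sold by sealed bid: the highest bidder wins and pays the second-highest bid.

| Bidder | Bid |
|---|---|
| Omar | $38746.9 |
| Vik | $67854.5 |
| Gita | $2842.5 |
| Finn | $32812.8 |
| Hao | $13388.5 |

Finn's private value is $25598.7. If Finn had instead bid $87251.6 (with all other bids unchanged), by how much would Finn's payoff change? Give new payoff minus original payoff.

The highest bid among the other bidders is $67854.5; Finn's bid doesn't change that.
Original bid $32812.8: Finn is not highest (top rival bid is $67854.5); payoff $0.
Alternative bid $87251.6: Finn is highest, pays the top rival bid $67854.5; payoff $25598.7 − $67854.5 = −$42255.8.
Change in payoff = −$42255.8 − ($0) = −$42255.8.

−$42255.8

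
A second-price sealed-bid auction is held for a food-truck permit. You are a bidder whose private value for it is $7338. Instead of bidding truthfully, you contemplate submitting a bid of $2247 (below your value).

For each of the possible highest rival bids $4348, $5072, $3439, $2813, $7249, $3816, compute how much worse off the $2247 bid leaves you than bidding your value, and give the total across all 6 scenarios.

$17291

The deviation costs you only when the competing bid falls strictly between $2247 and $7338; elsewhere both bids give the same outcome.
$4348: truthful payoff $2990, deviation payoff $0 → loss $2990.
$5072: truthful payoff $2266, deviation payoff $0 → loss $2266.
$3439: truthful payoff $3899, deviation payoff $0 → loss $3899.
$2813: truthful payoff $4525, deviation payoff $0 → loss $4525.
$7249: truthful payoff $89, deviation payoff $0 → loss $89.
$3816: truthful payoff $3522, deviation payoff $0 → loss $3522.
Total loss = $2990 + $2266 + $3899 + $4525 + $89 + $3522 = $17291.
Because the price is fixed by the runner-up's bid, deviating from your value can only change a good outcome into a bad one — never the reverse.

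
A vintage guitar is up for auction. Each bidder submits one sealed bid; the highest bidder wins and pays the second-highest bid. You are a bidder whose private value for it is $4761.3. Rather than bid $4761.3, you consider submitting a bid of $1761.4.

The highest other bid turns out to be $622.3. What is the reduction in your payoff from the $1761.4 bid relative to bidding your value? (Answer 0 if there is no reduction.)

$0

Bidding your value $4761.3: you win (since $4761.3 > $622.3) and pay $622.3. Payoff $4139.
Bidding $1761.4: you win and pay $622.3. Payoff $4761.3 − $622.3 = $4139.
Difference = $4139 − $4139 = $0; both bids lead to the same outcome because the competing bid is below both your value and your alternative bid.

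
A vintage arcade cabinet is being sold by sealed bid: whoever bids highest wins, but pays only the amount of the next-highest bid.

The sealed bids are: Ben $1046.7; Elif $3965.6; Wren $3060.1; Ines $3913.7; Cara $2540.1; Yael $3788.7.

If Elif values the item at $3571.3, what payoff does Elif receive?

Highest bid: Elif at $3965.6, so Elif wins.
Second-highest bid: Ines at $3913.7 — that is the price the winner pays.
Elif's payoff = value − price = $3571.3 − $3913.7 = −$342.4.

−$342.4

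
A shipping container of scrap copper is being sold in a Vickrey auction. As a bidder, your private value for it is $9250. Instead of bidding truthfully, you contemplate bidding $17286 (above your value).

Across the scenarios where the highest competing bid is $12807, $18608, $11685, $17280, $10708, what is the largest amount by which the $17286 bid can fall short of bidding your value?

$12807: truthful gives $0, deviation gives −$3557 → loss $3557.
$18608: same outcome either way → loss $0.
$11685: truthful gives $0, deviation gives −$2435 → loss $2435.
$17280: truthful gives $0, deviation gives −$8030 → loss $8030.
$10708: truthful gives $0, deviation gives −$1458 → loss $1458.
Maximum loss: $8030.

$8030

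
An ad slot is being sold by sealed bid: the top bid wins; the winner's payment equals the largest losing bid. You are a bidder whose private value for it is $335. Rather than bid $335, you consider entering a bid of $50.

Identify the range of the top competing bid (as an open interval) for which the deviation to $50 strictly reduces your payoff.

If the competing bid is below $50, both bids win at the same price — no difference.
If it is above $335, both bids lose — no difference.
If it lies strictly between $50 and $335, bidding your value wins at a price below your value (positive payoff) while bidding $50 loses (payoff 0).
So the deviation strictly hurts on the open interval ($50, $335).
Because the price is fixed by the runner-up's bid, deviating from your value can only change a good outcome into a bad one — never the reverse.

($50, $335)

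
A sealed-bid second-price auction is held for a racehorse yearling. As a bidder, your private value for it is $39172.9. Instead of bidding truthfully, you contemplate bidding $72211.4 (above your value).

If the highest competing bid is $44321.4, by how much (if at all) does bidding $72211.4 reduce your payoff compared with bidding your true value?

$5148.5

Bidding your value $39172.9: you lose (since $39172.9 < $44321.4). Payoff $0.
Bidding $72211.4: you win and pay $44321.4. Payoff $39172.9 − $44321.4 = −$5148.5.
The competing bid $44321.4 lies between your value and your inflated bid, so overbidding wins an item priced above your value.
Loss from deviating = $0 − (−$5148.5) = $5148.5.
Because the price is fixed by the runner-up's bid, deviating from your value can only change a good outcome into a bad one — never the reverse.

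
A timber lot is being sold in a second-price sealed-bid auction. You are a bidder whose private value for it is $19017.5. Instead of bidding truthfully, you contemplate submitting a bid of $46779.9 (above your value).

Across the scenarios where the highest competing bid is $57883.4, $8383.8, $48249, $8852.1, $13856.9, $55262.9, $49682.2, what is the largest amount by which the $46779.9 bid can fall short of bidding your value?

$0

$57883.4: same outcome either way → loss $0.
$8383.8: same outcome either way → loss $0.
$48249: same outcome either way → loss $0.
$8852.1: same outcome either way → loss $0.
$13856.9: same outcome either way → loss $0.
$55262.9: same outcome either way → loss $0.
$49682.2: same outcome either way → loss $0.
Maximum loss: $0.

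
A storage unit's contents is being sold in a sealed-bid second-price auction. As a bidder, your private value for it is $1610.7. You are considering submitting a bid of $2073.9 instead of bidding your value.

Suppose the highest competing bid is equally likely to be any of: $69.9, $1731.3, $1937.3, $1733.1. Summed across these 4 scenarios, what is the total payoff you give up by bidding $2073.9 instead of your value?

The deviation costs you only when the competing bid falls strictly between $1610.7 and $2073.9; elsewhere both bids give the same outcome.
$69.9: outcomes coincide → loss $0.
$1731.3: truthful payoff $0, deviation payoff −$120.6 → loss $120.6.
$1937.3: truthful payoff $0, deviation payoff −$326.6 → loss $326.6.
$1733.1: truthful payoff $0, deviation payoff −$122.4 → loss $122.4.
Total loss = $120.6 + $326.6 + $122.4 = $569.6.

$569.6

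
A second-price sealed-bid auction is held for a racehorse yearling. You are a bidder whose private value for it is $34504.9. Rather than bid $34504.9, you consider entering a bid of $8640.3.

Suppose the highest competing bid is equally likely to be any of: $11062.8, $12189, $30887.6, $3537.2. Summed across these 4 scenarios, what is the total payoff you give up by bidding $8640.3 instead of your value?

$49375.3

The deviation costs you only when the competing bid falls strictly between $8640.3 and $34504.9; elsewhere both bids give the same outcome.
$11062.8: truthful payoff $23442.1, deviation payoff $0 → loss $23442.1.
$12189: truthful payoff $22315.9, deviation payoff $0 → loss $22315.9.
$30887.6: truthful payoff $3617.3, deviation payoff $0 → loss $3617.3.
$3537.2: outcomes coincide → loss $0.
Total loss = $23442.1 + $22315.9 + $3617.3 = $49375.3.
Truthful bidding weakly dominates here: raising your bid can only win items priced above your value, and lowering it can only forfeit items priced below.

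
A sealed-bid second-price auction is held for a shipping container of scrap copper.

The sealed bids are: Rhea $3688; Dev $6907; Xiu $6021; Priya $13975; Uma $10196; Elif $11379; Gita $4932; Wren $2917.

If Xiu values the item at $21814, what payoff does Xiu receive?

Highest bid: Priya at $13975, so Priya wins.
Second-highest bid: Elif at $11379 — that is the price the winner pays.
Xiu did not win, so Xiu pays nothing and receives nothing: payoff $0.

$0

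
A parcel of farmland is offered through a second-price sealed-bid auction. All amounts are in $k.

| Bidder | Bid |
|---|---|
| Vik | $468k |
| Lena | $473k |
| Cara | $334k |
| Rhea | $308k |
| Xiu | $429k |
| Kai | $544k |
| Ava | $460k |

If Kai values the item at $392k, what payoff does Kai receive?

−$81k

Highest bid: Kai at $544k, so Kai wins.
Second-highest bid: Lena at $473k — that is the price the winner pays.
Kai's payoff = value − price = $392k − $473k = −$81k.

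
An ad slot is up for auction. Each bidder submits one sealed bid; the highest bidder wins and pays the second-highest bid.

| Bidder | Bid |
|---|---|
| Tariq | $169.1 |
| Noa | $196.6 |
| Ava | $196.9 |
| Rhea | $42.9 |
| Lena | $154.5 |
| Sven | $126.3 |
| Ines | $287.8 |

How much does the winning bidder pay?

$196.9

Highest bid: Ines at $287.8, so Ines wins.
Second-highest bid: Ava at $196.9 — that is the price the winner pays.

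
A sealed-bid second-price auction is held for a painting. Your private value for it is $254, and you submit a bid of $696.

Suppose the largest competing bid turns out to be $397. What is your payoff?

−$143

Your bid $696 exceeds the highest competing bid $397, so you win.
In a second-price auction the winner pays the second-highest bid, $397.
Payoff = value − price = $254 − $397 = −$143.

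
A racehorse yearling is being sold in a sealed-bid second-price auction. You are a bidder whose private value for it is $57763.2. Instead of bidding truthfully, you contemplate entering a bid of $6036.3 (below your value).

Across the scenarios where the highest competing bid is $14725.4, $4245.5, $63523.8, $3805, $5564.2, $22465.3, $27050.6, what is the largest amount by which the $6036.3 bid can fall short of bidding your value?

$43037.8

$14725.4: truthful gives $43037.8, deviation gives $0 → loss $43037.8.
$4245.5: same outcome either way → loss $0.
$63523.8: same outcome either way → loss $0.
$3805: same outcome either way → loss $0.
$5564.2: same outcome either way → loss $0.
$22465.3: truthful gives $35297.9, deviation gives $0 → loss $35297.9.
$27050.6: truthful gives $30712.6, deviation gives $0 → loss $30712.6.
Maximum loss: $43037.8.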